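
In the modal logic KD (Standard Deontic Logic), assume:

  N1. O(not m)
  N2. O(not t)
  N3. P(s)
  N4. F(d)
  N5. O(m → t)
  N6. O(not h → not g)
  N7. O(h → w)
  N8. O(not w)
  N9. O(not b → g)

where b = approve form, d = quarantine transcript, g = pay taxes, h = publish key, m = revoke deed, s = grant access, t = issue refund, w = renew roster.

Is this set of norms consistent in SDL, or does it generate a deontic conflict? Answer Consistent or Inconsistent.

Consistent

Premise 5 is O(m → t), but O(m) is not derivable from the premises, so it does not yield O(t).
So O(t) is not derivable, and the apparent clash with O(not t) does not arise.
A world satisfying every obligation exists (e.g. b=true, d=false, g=false, h=false, m=false, s=false, t=false, w=false); no atom is both obligatory and forbidden, so the set is consistent.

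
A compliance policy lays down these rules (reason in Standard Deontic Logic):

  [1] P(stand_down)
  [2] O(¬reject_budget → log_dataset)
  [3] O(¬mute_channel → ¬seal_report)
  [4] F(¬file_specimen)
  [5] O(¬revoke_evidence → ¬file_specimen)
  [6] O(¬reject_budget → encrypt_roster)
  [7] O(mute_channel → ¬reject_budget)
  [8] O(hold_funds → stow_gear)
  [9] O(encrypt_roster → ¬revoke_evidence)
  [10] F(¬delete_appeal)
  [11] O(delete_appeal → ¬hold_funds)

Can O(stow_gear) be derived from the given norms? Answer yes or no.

No

Premise 8 is O(hold_funds → stow_gear), but O(hold_funds) is not derivable from the premises, so it does not yield O(stow_gear).
No other premise forces O(stow_gear). An ideal world satisfying every premise can still have stow_gear false, so O(stow_gear) is not derivable.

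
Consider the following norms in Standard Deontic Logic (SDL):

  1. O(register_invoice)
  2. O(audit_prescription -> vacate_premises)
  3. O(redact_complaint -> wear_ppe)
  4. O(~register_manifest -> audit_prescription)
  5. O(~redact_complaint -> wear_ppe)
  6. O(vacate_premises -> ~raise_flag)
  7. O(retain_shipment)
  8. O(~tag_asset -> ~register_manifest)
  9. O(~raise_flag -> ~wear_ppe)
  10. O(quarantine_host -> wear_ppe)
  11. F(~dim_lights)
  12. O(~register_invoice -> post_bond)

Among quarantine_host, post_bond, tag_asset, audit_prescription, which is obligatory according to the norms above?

By case analysis on ~redact_complaint: premise 5 gives O(~redact_complaint -> wear_ppe) and premise 3 gives O(redact_complaint -> wear_ppe), so O(wear_ppe) either way.
Premise 9, O(~raise_flag -> ~wear_ppe), contraposes to O(wear_ppe -> raise_flag); with O(wear_ppe) we get O(raise_flag).
The contrapositive of premise 6 (O(vacate_premises -> ~raise_flag)) is O(raise_flag -> ~vacate_premises), and O(raise_flag) is already established, so O(~vacate_premises).
Premise 2 is O(audit_prescription -> vacate_premises); contrapositively O(~vacate_premises -> ~audit_prescription). Since O(~vacate_premises) holds, K gives O(~audit_prescription).
The contrapositive of premise 4 (O(~register_manifest -> audit_prescription)) is O(~audit_prescription -> register_manifest), and O(~audit_prescription) is already established, so O(register_manifest).
The contrapositive of premise 8 (O(~tag_asset -> ~register_manifest)) is O(register_manifest -> tag_asset), and O(register_manifest) is already established, so O(tag_asset).
So O(tag_asset) holds — tag_asset is obligatory. None of the other listed options is made obligatory by any chain of premises.

tag_asset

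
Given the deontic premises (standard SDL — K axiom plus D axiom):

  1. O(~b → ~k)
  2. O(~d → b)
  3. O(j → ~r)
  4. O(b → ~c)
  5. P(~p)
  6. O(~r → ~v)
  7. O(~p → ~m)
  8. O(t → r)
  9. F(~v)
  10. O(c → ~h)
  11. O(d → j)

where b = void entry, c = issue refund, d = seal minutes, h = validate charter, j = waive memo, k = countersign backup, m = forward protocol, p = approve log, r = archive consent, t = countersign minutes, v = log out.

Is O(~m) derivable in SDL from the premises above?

No

Premise 7 is O(~p → ~m), but O(~p) is not derivable from the premises (the permission P(~p) asserts only ~O(p), not O(~p)), so it does not yield O(~m).
No other premise forces O(~m). An ideal world satisfying every premise can still have ~m false, so O(~m) is not derivable.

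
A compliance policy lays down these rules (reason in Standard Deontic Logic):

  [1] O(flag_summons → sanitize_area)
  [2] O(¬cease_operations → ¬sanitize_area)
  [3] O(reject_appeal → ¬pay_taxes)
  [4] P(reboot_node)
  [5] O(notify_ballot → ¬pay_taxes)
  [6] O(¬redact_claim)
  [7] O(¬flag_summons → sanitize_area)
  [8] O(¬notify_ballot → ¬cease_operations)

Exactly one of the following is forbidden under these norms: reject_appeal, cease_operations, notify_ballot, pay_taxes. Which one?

Premises 1 and 7 cover both cases: O(flag_summons → sanitize_area) and O(¬flag_summons → sanitize_area). Since flag_summons ∨ ¬flag_summons is a tautology, O(sanitize_area) follows.
Premise 2 is O(¬cease_operations → ¬sanitize_area); contrapositively O(sanitize_area → cease_operations). Since O(sanitize_area) holds, K gives O(cease_operations).
The contrapositive of premise 8 (O(¬notify_ballot → ¬cease_operations)) is O(cease_operations → notify_ballot), and O(cease_operations) is already established, so O(notify_ballot).
Premise 5 is O(notify_ballot → ¬pay_taxes); since O(notify_ballot), deontic closure gives O(¬pay_taxes).
So O(¬pay_taxes) holds, i.e. pay_taxes is forbidden. None of the other listed options is forbidden under the premises.

pay_taxes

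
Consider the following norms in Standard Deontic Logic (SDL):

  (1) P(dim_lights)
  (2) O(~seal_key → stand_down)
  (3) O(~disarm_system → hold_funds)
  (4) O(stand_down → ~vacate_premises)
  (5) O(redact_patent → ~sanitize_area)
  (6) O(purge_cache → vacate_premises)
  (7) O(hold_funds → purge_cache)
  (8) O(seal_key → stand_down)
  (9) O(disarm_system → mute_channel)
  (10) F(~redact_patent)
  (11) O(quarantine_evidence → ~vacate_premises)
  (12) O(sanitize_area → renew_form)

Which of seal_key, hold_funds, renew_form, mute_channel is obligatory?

Premises 8 and 2 cover both cases: O(seal_key → stand_down) and O(~seal_key → stand_down). Since seal_key ∨ ~seal_key is a tautology, O(stand_down) follows.
With premise 4, O(stand_down → ~vacate_premises), the K-axiom yields O(~vacate_premises).
Premise 6 is O(purge_cache → vacate_premises); contrapositively O(~vacate_premises → ~purge_cache). Since O(~vacate_premises) holds, K gives O(~purge_cache).
Premise 7 is O(hold_funds → purge_cache); contrapositively O(~purge_cache → ~hold_funds). Since O(~purge_cache) holds, K gives O(~hold_funds).
Premise 3, O(~disarm_system → hold_funds), contraposes to O(~hold_funds → disarm_system); with O(~hold_funds) we get O(disarm_system).
Applying K to premise 9 (O(disarm_system → mute_channel)) and O(disarm_system) yields O(mute_channel).
So O(mute_channel) holds — mute_channel is obligatory. None of the other listed options is made obligatory by any chain of premises.

mute_channel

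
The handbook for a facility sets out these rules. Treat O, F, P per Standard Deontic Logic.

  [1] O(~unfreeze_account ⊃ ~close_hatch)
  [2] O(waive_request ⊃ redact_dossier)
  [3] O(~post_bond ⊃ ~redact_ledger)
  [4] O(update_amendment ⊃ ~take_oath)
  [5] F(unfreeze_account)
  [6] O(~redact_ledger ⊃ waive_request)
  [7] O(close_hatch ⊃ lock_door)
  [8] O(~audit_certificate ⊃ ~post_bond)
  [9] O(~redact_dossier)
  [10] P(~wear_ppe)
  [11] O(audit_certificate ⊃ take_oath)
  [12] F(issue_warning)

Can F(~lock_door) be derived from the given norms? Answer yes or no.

No

Premise 7 is O(close_hatch ⊃ lock_door), but O(close_hatch) is not derivable from the premises, so it does not yield O(lock_door).
No other premise forces O(lock_door). An ideal world satisfying every premise can still have ~lock_door true, so F(~lock_door) is not derivable.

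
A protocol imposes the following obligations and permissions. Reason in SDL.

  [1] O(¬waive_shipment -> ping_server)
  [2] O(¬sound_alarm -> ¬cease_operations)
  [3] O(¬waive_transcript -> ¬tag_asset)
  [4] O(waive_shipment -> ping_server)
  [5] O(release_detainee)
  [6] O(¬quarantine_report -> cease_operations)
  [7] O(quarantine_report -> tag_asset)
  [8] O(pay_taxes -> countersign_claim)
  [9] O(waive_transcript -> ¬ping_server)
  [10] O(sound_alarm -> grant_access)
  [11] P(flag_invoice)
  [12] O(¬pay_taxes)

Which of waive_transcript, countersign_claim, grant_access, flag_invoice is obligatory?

Premises 4 and 1 cover both cases: O(waive_shipment -> ping_server) and O(¬waive_shipment -> ping_server). Since waive_shipment ∨ ¬waive_shipment is a tautology, O(ping_server) follows.
The contrapositive of premise 9 (O(waive_transcript -> ¬ping_server)) is O(ping_server -> ¬waive_transcript), and O(ping_server) is already established, so O(¬waive_transcript).
With premise 3, O(¬waive_transcript -> ¬tag_asset), the K-axiom yields O(¬tag_asset).
The contrapositive of premise 7 (O(quarantine_report -> tag_asset)) is O(¬tag_asset -> ¬quarantine_report), and O(¬tag_asset) is already established, so O(¬quarantine_report).
Premise 6 is O(¬quarantine_report -> cease_operations); since O(¬quarantine_report), deontic closure gives O(cease_operations).
Premise 2 is O(¬sound_alarm -> ¬cease_operations); contrapositively O(cease_operations -> sound_alarm). Since O(cease_operations) holds, K gives O(sound_alarm).
Applying K to premise 10 (O(sound_alarm -> grant_access)) and O(sound_alarm) yields O(grant_access).
So O(grant_access) holds — grant_access is obligatory. None of the other listed options is made obligatory by any chain of premises.

grant_access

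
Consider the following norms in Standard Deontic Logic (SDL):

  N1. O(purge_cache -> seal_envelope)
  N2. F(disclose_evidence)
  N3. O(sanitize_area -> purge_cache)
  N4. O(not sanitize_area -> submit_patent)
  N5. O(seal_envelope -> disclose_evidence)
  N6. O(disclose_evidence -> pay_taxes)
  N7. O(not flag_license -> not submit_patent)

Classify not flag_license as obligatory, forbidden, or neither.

Forbidden

F(disclose_evidence) at premise 2 means O(not disclose_evidence).
The contrapositive of premise 5 (O(seal_envelope -> disclose_evidence)) is O(not disclose_evidence -> not seal_envelope), and O(not disclose_evidence) is already established, so O(not seal_envelope).
Premise 1 is O(purge_cache -> seal_envelope); contrapositively O(not seal_envelope -> not purge_cache). Since O(not seal_envelope) holds, K gives O(not purge_cache).
The contrapositive of premise 3 (O(sanitize_area -> purge_cache)) is O(not purge_cache -> not sanitize_area), and O(not purge_cache) is already established, so O(not sanitize_area).
Premise 4 is O(not sanitize_area -> submit_patent); since O(not sanitize_area), deontic closure gives O(submit_patent).
Premise 7 is O(not flag_license -> not submit_patent); contrapositively O(submit_patent -> flag_license). Since O(submit_patent) holds, K gives O(flag_license).
Premise 6 does not contribute to this derivation.
Thus O(flag_license), which is F(not flag_license): not flag_license is forbidden.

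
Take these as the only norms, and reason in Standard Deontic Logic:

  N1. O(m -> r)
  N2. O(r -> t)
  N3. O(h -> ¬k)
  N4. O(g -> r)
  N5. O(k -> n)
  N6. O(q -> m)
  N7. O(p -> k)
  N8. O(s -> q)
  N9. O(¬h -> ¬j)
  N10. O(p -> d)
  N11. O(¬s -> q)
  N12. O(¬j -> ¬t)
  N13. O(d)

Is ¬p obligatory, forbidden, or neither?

Obligatory

Premises 11 and 8 are O(¬s -> q) and O(s -> q); every ideal world satisfies ¬s or s, so in either case q holds — hence O(q).
With premise 6, O(q -> m), the K-axiom yields O(m).
With premise 1, O(m -> r), the K-axiom yields O(r).
With premise 2, O(r -> t), the K-axiom yields O(t).
Premise 12, O(¬j -> ¬t), contraposes to O(t -> j); with O(t) we get O(j).
Premise 9, O(¬h -> ¬j), contraposes to O(j -> h); with O(j) we get O(h).
Premise 3 is O(h -> ¬k); since O(h), deontic closure gives O(¬k).
Premise 7 is O(p -> k); contrapositively O(¬k -> ¬p). Since O(¬k) holds, K gives O(¬p).
Premises 4, 5, 10, 13 do not contribute to this derivation.
Hence ¬p is obligatory.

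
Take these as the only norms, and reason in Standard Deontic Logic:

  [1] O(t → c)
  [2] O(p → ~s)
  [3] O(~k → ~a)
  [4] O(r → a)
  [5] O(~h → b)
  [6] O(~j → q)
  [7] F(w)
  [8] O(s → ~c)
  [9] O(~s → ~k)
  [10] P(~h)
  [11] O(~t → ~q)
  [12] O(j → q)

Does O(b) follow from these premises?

Premise 5 is O(~h → b), but O(~h) is not derivable from the premises (the permission P(~h) asserts only ~O(h), not O(~h)), so it does not yield O(b).
No other premise forces O(b). An ideal world satisfying every premise can still have b false, so O(b) is not derivable.

No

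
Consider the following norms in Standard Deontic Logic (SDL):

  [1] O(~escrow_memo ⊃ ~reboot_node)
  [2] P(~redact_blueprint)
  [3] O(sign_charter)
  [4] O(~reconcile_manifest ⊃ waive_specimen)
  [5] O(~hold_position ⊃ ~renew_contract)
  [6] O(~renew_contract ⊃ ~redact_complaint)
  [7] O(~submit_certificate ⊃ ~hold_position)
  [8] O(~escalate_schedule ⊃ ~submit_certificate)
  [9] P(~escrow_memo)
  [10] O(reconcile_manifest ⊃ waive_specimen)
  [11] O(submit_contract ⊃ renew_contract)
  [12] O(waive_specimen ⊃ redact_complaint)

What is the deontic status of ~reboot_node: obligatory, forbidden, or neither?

Neither

Premise 1 is O(~escrow_memo ⊃ ~reboot_node), but O(~escrow_memo) is not derivable from the premises (the permission P(~escrow_memo) asserts only ~O(escrow_memo), not O(~escrow_memo)), so it does not yield O(~reboot_node).
No premise or chain of K-axiom applications forces O(~reboot_node), and none forces O(reboot_node). So ~reboot_node is neither obligatory nor forbidden under these norms.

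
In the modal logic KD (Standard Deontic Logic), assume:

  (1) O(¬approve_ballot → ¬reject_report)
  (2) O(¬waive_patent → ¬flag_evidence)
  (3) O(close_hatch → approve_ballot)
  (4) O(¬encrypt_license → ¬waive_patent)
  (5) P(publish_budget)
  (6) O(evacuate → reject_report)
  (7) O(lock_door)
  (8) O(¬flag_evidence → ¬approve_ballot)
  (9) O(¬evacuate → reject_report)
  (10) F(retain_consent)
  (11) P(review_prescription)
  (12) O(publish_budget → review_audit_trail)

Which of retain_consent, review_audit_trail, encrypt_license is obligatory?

Premises 9 and 6 cover both cases: O(¬evacuate → reject_report) and O(evacuate → reject_report). Since ¬evacuate ∨ evacuate is a tautology, O(reject_report) follows.
Premise 1, O(¬approve_ballot → ¬reject_report), contraposes to O(reject_report → approve_ballot); with O(reject_report) we get O(approve_ballot).
Premise 8 is O(¬flag_evidence → ¬approve_ballot); contrapositively O(approve_ballot → flag_evidence). Since O(approve_ballot) holds, K gives O(flag_evidence).
Premise 2, O(¬waive_patent → ¬flag_evidence), contraposes to O(flag_evidence → waive_patent); with O(flag_evidence) we get O(waive_patent).
Premise 4, O(¬encrypt_license → ¬waive_patent), contraposes to O(waive_patent → encrypt_license); with O(waive_patent) we get O(encrypt_license).
So O(encrypt_license) holds — encrypt_license is obligatory. None of the other listed options is made obligatory by any chain of premises.

encrypt_license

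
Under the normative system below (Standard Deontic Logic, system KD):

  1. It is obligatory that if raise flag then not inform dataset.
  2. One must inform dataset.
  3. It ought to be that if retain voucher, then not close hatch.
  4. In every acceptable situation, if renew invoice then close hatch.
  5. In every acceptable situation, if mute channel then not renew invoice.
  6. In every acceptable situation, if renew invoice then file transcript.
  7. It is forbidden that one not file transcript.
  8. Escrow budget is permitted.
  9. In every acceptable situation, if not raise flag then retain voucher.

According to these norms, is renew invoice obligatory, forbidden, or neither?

Forbidden

Premise 2 gives O(inform_dataset).
Premise 1, O(raise_flag → ¬inform_dataset), contraposes to O(inform_dataset → ¬raise_flag); with O(inform_dataset) we get O(¬raise_flag).
With premise 9, O(¬raise_flag → retain_voucher), the K-axiom yields O(retain_voucher).
With premise 3, O(retain_voucher → ¬close_hatch), the K-axiom yields O(¬close_hatch).
Premise 4, O(renew_invoice → close_hatch), contraposes to O(¬close_hatch → ¬renew_invoice); with O(¬close_hatch) we get O(¬renew_invoice).
Premises 5, 6, 7, 8 do not contribute to this derivation.
Thus O(¬renew_invoice), which is F(renew_invoice): renew_invoice is forbidden.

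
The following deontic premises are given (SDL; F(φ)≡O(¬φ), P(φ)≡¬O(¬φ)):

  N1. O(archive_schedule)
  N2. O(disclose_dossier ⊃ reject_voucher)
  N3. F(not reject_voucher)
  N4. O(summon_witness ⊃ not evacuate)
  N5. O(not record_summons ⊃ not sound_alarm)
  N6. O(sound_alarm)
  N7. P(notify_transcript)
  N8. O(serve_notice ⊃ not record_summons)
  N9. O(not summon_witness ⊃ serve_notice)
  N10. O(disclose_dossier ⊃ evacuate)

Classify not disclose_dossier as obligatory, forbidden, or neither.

Premise 6 states O(sound_alarm) outright.
Premise 5 is O(not record_summons ⊃ not sound_alarm); contrapositively O(sound_alarm ⊃ record_summons). Since O(sound_alarm) holds, K gives O(record_summons).
The contrapositive of premise 8 (O(serve_notice ⊃ not record_summons)) is O(record_summons ⊃ not serve_notice), and O(record_summons) is already established, so O(not serve_notice).
The contrapositive of premise 9 (O(not summon_witness ⊃ serve_notice)) is O(not serve_notice ⊃ summon_witness), and O(not serve_notice) is already established, so O(summon_witness).
From O(summon_witness) and premise 4, O(summon_witness ⊃ not evacuate), we obtain O(not evacuate).
The contrapositive of premise 10 (O(disclose_dossier ⊃ evacuate)) is O(not evacuate ⊃ not disclose_dossier), and O(not evacuate) is already established, so O(not disclose_dossier).
Premises 1, 2, 3, 7 do not contribute to this derivation.
Hence not disclose_dossier is obligatory.

Obligatory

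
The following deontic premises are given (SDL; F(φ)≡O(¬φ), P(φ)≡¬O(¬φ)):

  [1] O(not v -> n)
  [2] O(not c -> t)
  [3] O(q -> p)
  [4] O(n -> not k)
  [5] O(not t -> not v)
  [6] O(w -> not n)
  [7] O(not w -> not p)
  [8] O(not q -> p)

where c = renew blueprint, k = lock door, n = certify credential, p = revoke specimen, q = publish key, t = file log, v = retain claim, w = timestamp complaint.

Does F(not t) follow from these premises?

Premises 8 and 3 cover both cases: O(not q -> p) and O(q -> p). Since not q ∨ q is a tautology, O(p) follows.
Premise 7, O(not w -> not p), contraposes to O(p -> w); with O(p) we get O(w).
With premise 6, O(w -> not n), the K-axiom yields O(not n).
Premise 1 is O(not v -> n); contrapositively O(not n -> v). Since O(not n) holds, K gives O(v).
Premise 5 is O(not t -> not v); contrapositively O(v -> t). Since O(v) holds, K gives O(t).
Premises 2, 4 do not contribute to this derivation.
So O(t) holds, i.e. F(not t). The claim follows.

Yes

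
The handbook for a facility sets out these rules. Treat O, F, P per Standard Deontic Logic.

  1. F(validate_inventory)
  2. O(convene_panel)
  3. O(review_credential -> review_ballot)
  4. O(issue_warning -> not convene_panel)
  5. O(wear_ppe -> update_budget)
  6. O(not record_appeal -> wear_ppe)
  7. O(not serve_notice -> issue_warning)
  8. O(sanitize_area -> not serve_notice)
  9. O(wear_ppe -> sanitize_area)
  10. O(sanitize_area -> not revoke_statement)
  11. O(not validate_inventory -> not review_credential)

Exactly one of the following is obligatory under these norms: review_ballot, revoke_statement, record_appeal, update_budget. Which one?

Premise 2 states O(convene_panel) outright.
Premise 4, O(issue_warning -> not convene_panel), contraposes to O(convene_panel -> not issue_warning); with O(convene_panel) we get O(not issue_warning).
Premise 7 is O(not serve_notice -> issue_warning); contrapositively O(not issue_warning -> serve_notice). Since O(not issue_warning) holds, K gives O(serve_notice).
Premise 8, O(sanitize_area -> not serve_notice), contraposes to O(serve_notice -> not sanitize_area); with O(serve_notice) we get O(not sanitize_area).
Premise 9 is O(wear_ppe -> sanitize_area); contrapositively O(not sanitize_area -> not wear_ppe). Since O(not sanitize_area) holds, K gives O(not wear_ppe).
Premise 6, O(not record_appeal -> wear_ppe), contraposes to O(not wear_ppe -> record_appeal); with O(not wear_ppe) we get O(record_appeal).
So O(record_appeal) holds — record_appeal is obligatory. None of the other listed options is made obligatory by any chain of premises.

record_appeal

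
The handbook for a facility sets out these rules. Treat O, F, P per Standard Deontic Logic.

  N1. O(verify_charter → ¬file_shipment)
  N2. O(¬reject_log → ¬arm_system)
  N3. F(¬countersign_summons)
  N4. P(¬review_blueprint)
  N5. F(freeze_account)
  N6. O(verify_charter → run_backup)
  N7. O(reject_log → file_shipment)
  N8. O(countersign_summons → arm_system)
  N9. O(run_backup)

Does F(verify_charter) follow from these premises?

Premise 3, F(¬countersign_summons), is equivalent to O(countersign_summons).
Applying K to premise 8 (O(countersign_summons → arm_system)) and O(countersign_summons) yields O(arm_system).
Premise 2, O(¬reject_log → ¬arm_system), contraposes to O(arm_system → reject_log); with O(arm_system) we get O(reject_log).
Premise 7 is O(reject_log → file_shipment); since O(reject_log), deontic closure gives O(file_shipment).
Premise 1 is O(verify_charter → ¬file_shipment); contrapositively O(file_shipment → ¬verify_charter). Since O(file_shipment) holds, K gives O(¬verify_charter).
Premises 4, 5, 6, 9 do not contribute to this derivation.
So O(¬verify_charter) holds, i.e. F(verify_charter). The claim follows.

Yes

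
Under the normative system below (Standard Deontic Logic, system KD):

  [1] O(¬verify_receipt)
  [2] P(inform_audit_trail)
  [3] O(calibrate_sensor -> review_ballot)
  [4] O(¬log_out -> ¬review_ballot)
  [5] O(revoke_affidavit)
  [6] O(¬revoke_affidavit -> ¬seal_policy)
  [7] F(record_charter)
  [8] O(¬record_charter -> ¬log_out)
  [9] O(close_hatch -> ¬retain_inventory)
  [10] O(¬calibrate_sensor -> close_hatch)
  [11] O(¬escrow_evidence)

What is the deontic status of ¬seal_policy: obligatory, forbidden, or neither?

Premise 6 is O(¬revoke_affidavit -> ¬seal_policy), but O(¬revoke_affidavit) is not derivable from the premises, so it does not yield O(¬seal_policy).
No premise or chain of K-axiom applications forces O(¬seal_policy), and none forces O(seal_policy). So ¬seal_policy is neither obligatory nor forbidden under these norms.

Neither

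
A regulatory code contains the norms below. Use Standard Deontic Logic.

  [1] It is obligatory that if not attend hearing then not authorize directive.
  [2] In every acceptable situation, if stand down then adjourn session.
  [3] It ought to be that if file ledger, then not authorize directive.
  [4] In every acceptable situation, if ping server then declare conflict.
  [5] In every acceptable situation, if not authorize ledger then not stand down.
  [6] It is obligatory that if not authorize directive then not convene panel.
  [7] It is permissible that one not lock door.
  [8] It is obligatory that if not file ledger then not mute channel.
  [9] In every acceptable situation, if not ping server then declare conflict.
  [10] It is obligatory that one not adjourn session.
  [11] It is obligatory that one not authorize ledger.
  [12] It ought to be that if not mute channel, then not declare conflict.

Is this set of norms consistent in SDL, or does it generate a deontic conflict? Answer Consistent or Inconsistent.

Consistent

Premise 2 is O(stand_down → adjourn_session), but O(stand_down) is not derivable from the premises, so it does not yield O(adjourn_session).
So O(adjourn_session) is not derivable, and the apparent clash with O(¬adjourn_session) does not arise.
A world satisfying every obligation exists (e.g. adjourn_session=false, attend_hearing=false, authorize_directive=false, authorize_ledger=false, convene_panel=false, declare_conflict=true, file_ledger=true, lock_door=false, mute_channel=true, ping_server=false, stand_down=false); no atom is both obligatory and forbidden, so the set is consistent.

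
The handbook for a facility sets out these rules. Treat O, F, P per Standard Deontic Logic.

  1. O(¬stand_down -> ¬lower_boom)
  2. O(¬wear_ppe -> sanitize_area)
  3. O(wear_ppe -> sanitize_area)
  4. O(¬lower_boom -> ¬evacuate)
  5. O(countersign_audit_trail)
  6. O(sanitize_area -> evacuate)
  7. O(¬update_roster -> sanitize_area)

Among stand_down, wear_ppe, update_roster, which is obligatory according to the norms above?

Premises 2 and 3 are O(¬wear_ppe -> sanitize_area) and O(wear_ppe -> sanitize_area); every ideal world satisfies ¬wear_ppe or wear_ppe, so in either case sanitize_area holds — hence O(sanitize_area).
Applying K to premise 6 (O(sanitize_area -> evacuate)) and O(sanitize_area) yields O(evacuate).
The contrapositive of premise 4 (O(¬lower_boom -> ¬evacuate)) is O(evacuate -> lower_boom), and O(evacuate) is already established, so O(lower_boom).
Premise 1, O(¬stand_down -> ¬lower_boom), contraposes to O(lower_boom -> stand_down); with O(lower_boom) we get O(stand_down).
So O(stand_down) holds — stand_down is obligatory. None of the other listed options is made obligatory by any chain of premises.

stand_down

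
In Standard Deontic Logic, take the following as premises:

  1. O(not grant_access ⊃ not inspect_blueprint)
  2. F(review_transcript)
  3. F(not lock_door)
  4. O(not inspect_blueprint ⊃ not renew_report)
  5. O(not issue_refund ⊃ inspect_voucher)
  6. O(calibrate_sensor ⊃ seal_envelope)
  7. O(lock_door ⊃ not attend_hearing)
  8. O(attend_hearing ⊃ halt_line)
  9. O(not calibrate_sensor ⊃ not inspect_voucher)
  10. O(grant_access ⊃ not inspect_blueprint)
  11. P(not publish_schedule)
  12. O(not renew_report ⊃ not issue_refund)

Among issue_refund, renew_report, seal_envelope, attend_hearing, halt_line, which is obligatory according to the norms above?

seal_envelope

Premises 1 and 10 cover both cases: O(not grant_access ⊃ not inspect_blueprint) and O(grant_access ⊃ not inspect_blueprint). Since not grant_access ∨ grant_access is a tautology, O(not inspect_blueprint) follows.
Premise 4 is O(not inspect_blueprint ⊃ not renew_report); since O(not inspect_blueprint), deontic closure gives O(not renew_report).
Premise 12 is O(not renew_report ⊃ not issue_refund); since O(not renew_report), deontic closure gives O(not issue_refund).
With premise 5, O(not issue_refund ⊃ inspect_voucher), the K-axiom yields O(inspect_voucher).
The contrapositive of premise 9 (O(not calibrate_sensor ⊃ not inspect_voucher)) is O(inspect_voucher ⊃ calibrate_sensor), and O(inspect_voucher) is already established, so O(calibrate_sensor).
With premise 6, O(calibrate_sensor ⊃ seal_envelope), the K-axiom yields O(seal_envelope).
So O(seal_envelope) holds — seal_envelope is obligatory. None of the other listed options is made obligatory by any chain of premises.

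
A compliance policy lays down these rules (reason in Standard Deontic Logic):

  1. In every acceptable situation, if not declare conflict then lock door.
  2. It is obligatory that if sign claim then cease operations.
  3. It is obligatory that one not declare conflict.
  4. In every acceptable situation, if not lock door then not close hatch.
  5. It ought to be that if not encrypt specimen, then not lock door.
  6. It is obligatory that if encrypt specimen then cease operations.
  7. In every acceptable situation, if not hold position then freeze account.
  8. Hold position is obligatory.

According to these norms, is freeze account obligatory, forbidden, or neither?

Premise 7 is O(¬hold_position → freeze_account), but O(¬hold_position) is not derivable from the premises, so it does not yield O(freeze_account).
No premise or chain of K-axiom applications forces O(freeze_account), and none forces O(¬freeze_account). So freeze_account is neither obligatory nor forbidden under these norms.

Neither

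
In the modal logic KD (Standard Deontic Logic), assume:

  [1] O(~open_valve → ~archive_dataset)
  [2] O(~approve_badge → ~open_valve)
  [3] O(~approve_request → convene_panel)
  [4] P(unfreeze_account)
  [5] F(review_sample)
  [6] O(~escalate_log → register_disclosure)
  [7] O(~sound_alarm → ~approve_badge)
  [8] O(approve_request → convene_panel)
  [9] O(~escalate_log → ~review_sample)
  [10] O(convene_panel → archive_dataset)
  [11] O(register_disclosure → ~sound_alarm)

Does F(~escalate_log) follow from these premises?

By case analysis on approve_request: premise 8 gives O(approve_request → convene_panel) and premise 3 gives O(~approve_request → convene_panel), so O(convene_panel) either way.
From O(convene_panel) and premise 10, O(convene_panel → archive_dataset), we obtain O(archive_dataset).
The contrapositive of premise 1 (O(~open_valve → ~archive_dataset)) is O(archive_dataset → open_valve), and O(archive_dataset) is already established, so O(open_valve).
Premise 2, O(~approve_badge → ~open_valve), contraposes to O(open_valve → approve_badge); with O(open_valve) we get O(approve_badge).
The contrapositive of premise 7 (O(~sound_alarm → ~approve_badge)) is O(approve_badge → sound_alarm), and O(approve_badge) is already established, so O(sound_alarm).
The contrapositive of premise 11 (O(register_disclosure → ~sound_alarm)) is O(sound_alarm → ~register_disclosure), and O(sound_alarm) is already established, so O(~register_disclosure).
The contrapositive of premise 6 (O(~escalate_log → register_disclosure)) is O(~register_disclosure → escalate_log), and O(~register_disclosure) is already established, so O(escalate_log).
Premises 4, 5, 9 do not contribute to this derivation.
So O(escalate_log) holds, i.e. F(~escalate_log). The claim follows.

Yes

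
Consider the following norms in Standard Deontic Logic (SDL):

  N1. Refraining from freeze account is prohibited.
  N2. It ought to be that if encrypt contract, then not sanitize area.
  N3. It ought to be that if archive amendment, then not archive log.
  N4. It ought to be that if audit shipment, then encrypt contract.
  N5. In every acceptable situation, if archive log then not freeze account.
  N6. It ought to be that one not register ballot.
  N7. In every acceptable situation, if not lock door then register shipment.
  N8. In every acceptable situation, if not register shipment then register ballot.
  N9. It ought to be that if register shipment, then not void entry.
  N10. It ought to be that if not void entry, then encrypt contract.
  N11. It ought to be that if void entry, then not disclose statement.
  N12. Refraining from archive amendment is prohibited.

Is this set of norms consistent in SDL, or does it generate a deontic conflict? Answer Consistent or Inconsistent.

Consistent

Premise 5 is O(archive_log → ¬freeze_account), but O(archive_log) is not derivable from the premises, so it does not yield O(¬freeze_account).
So O(¬freeze_account) is not derivable, and the apparent clash with O(freeze_account) does not arise.
A world satisfying every obligation exists (e.g. archive_amendment=true, archive_log=false, audit_shipment=false, disclose_statement=false, encrypt_contract=true, freeze_account=true, lock_door=false, register_ballot=false, register_shipment=true, sanitize_area=false, void_entry=false); no atom is both obligatory and forbidden, so the set is consistent.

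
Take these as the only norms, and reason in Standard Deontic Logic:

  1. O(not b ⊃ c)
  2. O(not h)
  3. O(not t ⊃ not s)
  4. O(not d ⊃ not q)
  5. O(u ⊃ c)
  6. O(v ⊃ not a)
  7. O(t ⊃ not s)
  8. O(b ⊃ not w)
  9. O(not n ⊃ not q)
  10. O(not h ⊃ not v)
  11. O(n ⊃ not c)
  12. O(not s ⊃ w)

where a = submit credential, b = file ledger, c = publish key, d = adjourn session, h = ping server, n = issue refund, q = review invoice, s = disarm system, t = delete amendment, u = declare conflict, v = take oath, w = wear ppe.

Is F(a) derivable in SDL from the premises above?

Premise 6 is O(v ⊃ not a), but O(v) is not derivable from the premises, so it does not yield O(not a).
No other premise forces O(not a). An ideal world satisfying every premise can still have a true, so F(a) is not derivable.

No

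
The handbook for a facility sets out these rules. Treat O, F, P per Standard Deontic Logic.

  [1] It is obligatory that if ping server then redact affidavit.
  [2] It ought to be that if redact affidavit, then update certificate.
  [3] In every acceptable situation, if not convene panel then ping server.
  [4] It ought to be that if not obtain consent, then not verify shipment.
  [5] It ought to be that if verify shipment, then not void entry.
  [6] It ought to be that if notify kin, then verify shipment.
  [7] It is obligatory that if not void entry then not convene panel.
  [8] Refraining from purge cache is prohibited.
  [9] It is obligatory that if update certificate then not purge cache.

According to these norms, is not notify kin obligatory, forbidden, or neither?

Obligatory

Premise 8 is F(¬purge_cache), i.e. O(purge_cache).
Premise 9, O(update_certificate → ¬purge_cache), contraposes to O(purge_cache → ¬update_certificate); with O(purge_cache) we get O(¬update_certificate).
The contrapositive of premise 2 (O(redact_affidavit → update_certificate)) is O(¬update_certificate → ¬redact_affidavit), and O(¬update_certificate) is already established, so O(¬redact_affidavit).
Premise 1 is O(ping_server → redact_affidavit); contrapositively O(¬redact_affidavit → ¬ping_server). Since O(¬redact_affidavit) holds, K gives O(¬ping_server).
Premise 3, O(¬convene_panel → ping_server), contraposes to O(¬ping_server → convene_panel); with O(¬ping_server) we get O(convene_panel).
Premise 7 is O(¬void_entry → ¬convene_panel); contrapositively O(convene_panel → void_entry). Since O(convene_panel) holds, K gives O(void_entry).
Premise 5, O(verify_shipment → ¬void_entry), contraposes to O(void_entry → ¬verify_shipment); with O(void_entry) we get O(¬verify_shipment).
Premise 6 is O(notify_kin → verify_shipment); contrapositively O(¬verify_shipment → ¬notify_kin). Since O(¬verify_shipment) holds, K gives O(¬notify_kin).
Premise 4 does not contribute to this derivation.
Hence ¬notify_kin is obligatory.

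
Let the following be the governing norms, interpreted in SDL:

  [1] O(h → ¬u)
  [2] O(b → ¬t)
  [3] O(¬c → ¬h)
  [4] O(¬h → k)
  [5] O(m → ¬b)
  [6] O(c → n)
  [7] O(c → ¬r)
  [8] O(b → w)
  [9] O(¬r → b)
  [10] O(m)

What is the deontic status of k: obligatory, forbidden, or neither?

From premise 10 we have O(m).
From O(m) and premise 5, O(m → ¬b), we obtain O(¬b).
Premise 9, O(¬r → b), contraposes to O(¬b → r); with O(¬b) we get O(r).
Premise 7 is O(c → ¬r); contrapositively O(r → ¬c). Since O(r) holds, K gives O(¬c).
Applying K to premise 3 (O(¬c → ¬h)) and O(¬c) yields O(¬h).
Applying K to premise 4 (O(¬h → k)) and O(¬h) yields O(k).
Premises 1, 2, 6, 8 do not contribute to this derivation.
Hence k is obligatory.

Obligatory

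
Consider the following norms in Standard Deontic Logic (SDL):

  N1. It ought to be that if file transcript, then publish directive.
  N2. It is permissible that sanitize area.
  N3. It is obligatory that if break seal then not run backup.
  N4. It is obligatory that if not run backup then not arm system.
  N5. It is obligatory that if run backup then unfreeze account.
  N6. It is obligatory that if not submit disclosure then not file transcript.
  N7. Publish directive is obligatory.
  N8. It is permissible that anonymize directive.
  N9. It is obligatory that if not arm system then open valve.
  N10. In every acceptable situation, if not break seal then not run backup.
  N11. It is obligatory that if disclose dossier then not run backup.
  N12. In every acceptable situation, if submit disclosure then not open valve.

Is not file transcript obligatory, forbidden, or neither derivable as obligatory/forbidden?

Premises 10 and 3 are O(¬break_seal → ¬run_backup) and O(break_seal → ¬run_backup); every ideal world satisfies ¬break_seal or break_seal, so in either case ¬run_backup holds — hence O(¬run_backup).
From O(¬run_backup) and premise 4, O(¬run_backup → ¬arm_system), we obtain O(¬arm_system).
Premise 9 is O(¬arm_system → open_valve); since O(¬arm_system), deontic closure gives O(open_valve).
Premise 12, O(submit_disclosure → ¬open_valve), contraposes to O(open_valve → ¬submit_disclosure); with O(open_valve) we get O(¬submit_disclosure).
Premise 6 is O(¬submit_disclosure → ¬file_transcript); since O(¬submit_disclosure), deontic closure gives O(¬file_transcript).
Premises 1, 2, 5, 7, 8, 11 do not contribute to this derivation.
Hence ¬file_transcript is obligatory.

Obligatory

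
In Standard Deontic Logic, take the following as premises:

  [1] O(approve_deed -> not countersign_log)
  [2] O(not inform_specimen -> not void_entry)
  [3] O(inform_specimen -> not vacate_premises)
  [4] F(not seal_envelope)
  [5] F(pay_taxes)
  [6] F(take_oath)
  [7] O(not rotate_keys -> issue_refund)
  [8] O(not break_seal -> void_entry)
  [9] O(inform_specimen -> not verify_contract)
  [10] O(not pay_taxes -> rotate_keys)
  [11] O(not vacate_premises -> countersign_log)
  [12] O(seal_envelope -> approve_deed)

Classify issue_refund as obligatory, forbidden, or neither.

Premise 7 is O(not rotate_keys -> issue_refund), but O(not rotate_keys) is not derivable from the premises, so it does not yield O(issue_refund).
No premise or chain of K-axiom applications forces O(issue_refund), and none forces O(not issue_refund). So issue_refund is neither obligatory nor forbidden under these norms.

Neither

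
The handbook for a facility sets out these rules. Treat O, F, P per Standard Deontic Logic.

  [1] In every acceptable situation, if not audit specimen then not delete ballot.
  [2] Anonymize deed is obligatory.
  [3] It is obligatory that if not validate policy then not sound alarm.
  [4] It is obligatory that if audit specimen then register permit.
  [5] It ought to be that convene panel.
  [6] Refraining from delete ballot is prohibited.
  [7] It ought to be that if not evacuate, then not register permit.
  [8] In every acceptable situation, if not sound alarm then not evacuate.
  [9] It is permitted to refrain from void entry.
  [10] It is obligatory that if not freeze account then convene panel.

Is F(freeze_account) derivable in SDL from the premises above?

No

Premise 10 is O(¬freeze_account → convene_panel); even if O(convene_panel) held, inferring O(¬freeze_account) would be affirming the consequent — invalid.
No other premise forces O(¬freeze_account). An ideal world satisfying every premise can still have freeze_account true, so F(freeze_account) is not derivable.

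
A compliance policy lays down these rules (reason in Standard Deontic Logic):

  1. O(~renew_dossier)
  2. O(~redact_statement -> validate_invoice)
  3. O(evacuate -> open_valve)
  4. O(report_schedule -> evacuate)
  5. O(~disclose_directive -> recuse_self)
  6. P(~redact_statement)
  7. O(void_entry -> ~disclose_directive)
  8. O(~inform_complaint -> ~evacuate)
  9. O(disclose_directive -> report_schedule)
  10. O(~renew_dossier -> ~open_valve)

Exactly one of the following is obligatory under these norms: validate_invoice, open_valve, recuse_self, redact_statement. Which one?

recuse_self

Premise 1 states O(~renew_dossier) outright.
With premise 10, O(~renew_dossier -> ~open_valve), the K-axiom yields O(~open_valve).
Premise 3, O(evacuate -> open_valve), contraposes to O(~open_valve -> ~evacuate); with O(~open_valve) we get O(~evacuate).
Premise 4, O(report_schedule -> evacuate), contraposes to O(~evacuate -> ~report_schedule); with O(~evacuate) we get O(~report_schedule).
The contrapositive of premise 9 (O(disclose_directive -> report_schedule)) is O(~report_schedule -> ~disclose_directive), and O(~report_schedule) is already established, so O(~disclose_directive).
With premise 5, O(~disclose_directive -> recuse_self), the K-axiom yields O(recuse_self).
So O(recuse_self) holds — recuse_self is obligatory. None of the other listed options is made obligatory by any chain of premises.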